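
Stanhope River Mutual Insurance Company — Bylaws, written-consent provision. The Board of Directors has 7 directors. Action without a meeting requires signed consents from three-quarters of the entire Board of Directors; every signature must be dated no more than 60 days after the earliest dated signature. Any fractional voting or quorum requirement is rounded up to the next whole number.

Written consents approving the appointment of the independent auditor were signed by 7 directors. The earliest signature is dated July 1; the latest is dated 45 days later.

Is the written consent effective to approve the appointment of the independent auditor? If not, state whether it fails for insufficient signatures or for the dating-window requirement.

Effective — both the signature and dating-window requirements are satisfied.

Signatures required: three-quarters of 7 — 3/4 of 7 = 5.25, rounded up to 6, so 6 needed; 7 signed. Sufficient.
Dating window: the latest signature is 45 days after the earliest; the limit is 60 days. Within the window.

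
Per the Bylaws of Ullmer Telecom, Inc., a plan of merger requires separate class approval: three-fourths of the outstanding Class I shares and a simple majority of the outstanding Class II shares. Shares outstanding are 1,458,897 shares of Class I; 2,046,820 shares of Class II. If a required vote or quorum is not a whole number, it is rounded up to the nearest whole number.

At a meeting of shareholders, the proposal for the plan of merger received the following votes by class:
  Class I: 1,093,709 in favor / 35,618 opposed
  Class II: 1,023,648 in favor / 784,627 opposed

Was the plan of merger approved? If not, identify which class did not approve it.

Not approved — the Class I shares did not give the required vote.

Class I: 3/4 of 1458897 = 1094172.75, rounded up to 1094173; 1,094,173 required, 1,093,709 in favor — not approved.
Class II: a majority of 2046820 is 1023411; 1,023,411 required, 1,023,648 in favor — approved.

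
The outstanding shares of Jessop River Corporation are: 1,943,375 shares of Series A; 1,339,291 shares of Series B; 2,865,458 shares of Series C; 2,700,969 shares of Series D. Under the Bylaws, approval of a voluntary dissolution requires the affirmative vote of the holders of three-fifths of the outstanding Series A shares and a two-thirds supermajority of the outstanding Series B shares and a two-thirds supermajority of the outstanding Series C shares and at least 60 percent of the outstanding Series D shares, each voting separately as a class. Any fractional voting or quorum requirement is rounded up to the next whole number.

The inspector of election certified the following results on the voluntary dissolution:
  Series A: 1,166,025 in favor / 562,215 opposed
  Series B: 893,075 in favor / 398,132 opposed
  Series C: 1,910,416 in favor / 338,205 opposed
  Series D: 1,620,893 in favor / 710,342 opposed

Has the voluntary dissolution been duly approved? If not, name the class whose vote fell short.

Series A: 3/5 of 1943375 = 1166025; 1,166,025 required, 1,166,025 in favor — approved.
Series B: 2/3 of 1339291 = 892860.67, rounded up to 892861; 892,861 required, 893,075 in favor — approved.
Series C: 2/3 of 2865458 = 1910305.33, rounded up to 1910306; 1,910,306 required, 1,910,416 in favor — approved.
Series D: 3/5 of 2700969 = 1620581.40, rounded up to 1620582; 1,620,582 required, 1,620,893 in favor — approved.

Approved — every class gave the required vote.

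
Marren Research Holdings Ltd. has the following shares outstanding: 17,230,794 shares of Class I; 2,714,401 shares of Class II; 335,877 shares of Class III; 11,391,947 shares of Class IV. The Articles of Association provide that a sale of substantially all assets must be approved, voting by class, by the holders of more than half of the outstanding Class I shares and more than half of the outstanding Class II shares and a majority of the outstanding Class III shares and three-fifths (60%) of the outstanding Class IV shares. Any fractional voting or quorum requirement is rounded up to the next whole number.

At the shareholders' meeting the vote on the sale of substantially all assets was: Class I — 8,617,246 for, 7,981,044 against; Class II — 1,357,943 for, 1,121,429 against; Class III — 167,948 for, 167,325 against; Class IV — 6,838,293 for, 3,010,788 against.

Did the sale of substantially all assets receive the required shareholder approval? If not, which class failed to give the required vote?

Class I: a majority of 17230794 is 8615398; 8,615,398 required, 8,617,246 in favor — approved.
Class II: a majority of 2714401 is 1357201; 1,357,201 required, 1,357,943 in favor — approved.
Class III: a majority of 335877 is 167939; 167,939 required, 167,948 in favor — approved.
Class IV: 3/5 of 11391947 = 6835168.20, rounded up to 6835169; 6,835,169 required, 6,838,293 in favor — approved.

Approved — every class gave the required vote.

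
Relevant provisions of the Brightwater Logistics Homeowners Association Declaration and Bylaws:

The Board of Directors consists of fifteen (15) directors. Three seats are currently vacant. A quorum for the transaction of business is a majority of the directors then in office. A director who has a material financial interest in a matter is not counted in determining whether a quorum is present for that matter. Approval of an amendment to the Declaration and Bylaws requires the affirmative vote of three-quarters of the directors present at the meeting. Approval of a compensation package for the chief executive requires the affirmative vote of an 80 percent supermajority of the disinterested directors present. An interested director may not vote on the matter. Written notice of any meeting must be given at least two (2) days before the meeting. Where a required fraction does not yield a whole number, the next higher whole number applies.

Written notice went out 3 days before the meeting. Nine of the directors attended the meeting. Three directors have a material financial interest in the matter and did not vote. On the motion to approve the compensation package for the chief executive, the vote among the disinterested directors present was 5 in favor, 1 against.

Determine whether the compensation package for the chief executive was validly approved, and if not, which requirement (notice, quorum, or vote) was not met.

Notice: 3 days given; 2 required (3 ≥ 2). Satisfied.
Quorum: 9 present, but the 3 interested directors do not count, leaving 6. Quorum is 7. Not satisfied.
Vote: the compensation package for the chief executive requires four-fifths of the disinterested directors present (9 − 3 = 6). 4/5 of 6 = 4.80, rounded up to 5, so 5 affirmative votes are needed; 5 voted in favor. Satisfied. (Moot — without a quorum no business can be validly transacted.)

Invalid — quorum requirement not satisfied.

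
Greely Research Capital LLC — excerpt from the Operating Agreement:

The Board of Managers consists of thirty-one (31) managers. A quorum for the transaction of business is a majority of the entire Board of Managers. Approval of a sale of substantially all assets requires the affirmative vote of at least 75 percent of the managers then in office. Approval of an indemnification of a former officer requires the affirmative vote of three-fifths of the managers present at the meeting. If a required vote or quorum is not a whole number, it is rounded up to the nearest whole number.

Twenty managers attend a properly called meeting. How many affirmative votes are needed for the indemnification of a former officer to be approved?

12

The indemnification of a former officer requires three-fifths of the managers present (20).
3/5 of 20 = 12.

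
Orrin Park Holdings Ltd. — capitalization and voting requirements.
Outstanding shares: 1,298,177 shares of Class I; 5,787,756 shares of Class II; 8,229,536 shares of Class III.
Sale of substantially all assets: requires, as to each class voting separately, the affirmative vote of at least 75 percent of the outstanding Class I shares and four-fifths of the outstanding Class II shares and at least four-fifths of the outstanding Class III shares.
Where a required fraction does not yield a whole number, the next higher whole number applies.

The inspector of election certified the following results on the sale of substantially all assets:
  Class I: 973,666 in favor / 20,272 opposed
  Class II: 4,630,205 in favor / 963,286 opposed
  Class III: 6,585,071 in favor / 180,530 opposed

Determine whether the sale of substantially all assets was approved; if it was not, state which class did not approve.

Class I: 3/4 of 1298177 = 973632.75, rounded up to 973633; 973,633 required, 973,666 in favor — approved.
Class II: 4/5 of 5787756 = 4630204.80, rounded up to 4630205; 4,630,205 required, 4,630,205 in favor — approved.
Class III: 4/5 of 8229536 = 6583628.80, rounded up to 6583629; 6,583,629 required, 6,585,071 in favor — approved.

Approved — every class gave the required vote.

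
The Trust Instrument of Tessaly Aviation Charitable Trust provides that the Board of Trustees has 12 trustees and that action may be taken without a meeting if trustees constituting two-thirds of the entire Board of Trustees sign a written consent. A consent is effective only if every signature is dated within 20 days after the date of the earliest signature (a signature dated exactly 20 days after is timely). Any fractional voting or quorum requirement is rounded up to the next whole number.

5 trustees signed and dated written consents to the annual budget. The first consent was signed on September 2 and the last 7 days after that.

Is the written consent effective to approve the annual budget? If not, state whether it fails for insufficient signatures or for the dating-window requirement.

Signatures required: two-thirds of 12 — 2/3 of 12 = 8, so 8 needed; 5 signed. Insufficient.
Dating window: the latest signature is 7 days after the earliest; the limit is 20 days. Within the window.

Not effective — insufficient signatures.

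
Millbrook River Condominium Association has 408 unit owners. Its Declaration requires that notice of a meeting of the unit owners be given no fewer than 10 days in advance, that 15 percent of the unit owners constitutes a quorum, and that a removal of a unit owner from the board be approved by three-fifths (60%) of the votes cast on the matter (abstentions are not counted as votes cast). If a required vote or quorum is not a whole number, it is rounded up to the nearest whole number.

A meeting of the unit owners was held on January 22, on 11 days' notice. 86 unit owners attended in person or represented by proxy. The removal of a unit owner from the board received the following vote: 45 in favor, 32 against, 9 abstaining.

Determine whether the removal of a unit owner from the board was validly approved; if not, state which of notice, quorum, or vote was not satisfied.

Notice: 11 days given; 10 required. Satisfied.
Quorum: 15% of 408 = 61.20, rounded up to 62; 86 present. Satisfied.
Vote: requires three-fifths of the votes cast (86 − 9 abstaining = 77); 3/5 of 77 = 46.20, rounded up to 47, so 47 needed; 45 in favor. Not satisfied.

Invalid — vote requirement not satisfied.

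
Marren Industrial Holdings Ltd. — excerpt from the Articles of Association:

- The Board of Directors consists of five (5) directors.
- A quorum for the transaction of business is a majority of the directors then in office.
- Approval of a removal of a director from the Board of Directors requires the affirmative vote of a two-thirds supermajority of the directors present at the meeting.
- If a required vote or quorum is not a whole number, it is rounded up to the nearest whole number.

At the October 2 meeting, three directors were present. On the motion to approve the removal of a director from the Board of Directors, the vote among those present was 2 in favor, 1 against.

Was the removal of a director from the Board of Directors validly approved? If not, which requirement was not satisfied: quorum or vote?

Quorum: 3 present; quorum is 3. Satisfied.
Vote: the removal of a director from the Board of Directors requires two-thirds of the directors present (3). 2/3 of 3 = 2, so 2 affirmative votes are needed; 2 voted in favor. Satisfied.

Valid — all requirements satisfied.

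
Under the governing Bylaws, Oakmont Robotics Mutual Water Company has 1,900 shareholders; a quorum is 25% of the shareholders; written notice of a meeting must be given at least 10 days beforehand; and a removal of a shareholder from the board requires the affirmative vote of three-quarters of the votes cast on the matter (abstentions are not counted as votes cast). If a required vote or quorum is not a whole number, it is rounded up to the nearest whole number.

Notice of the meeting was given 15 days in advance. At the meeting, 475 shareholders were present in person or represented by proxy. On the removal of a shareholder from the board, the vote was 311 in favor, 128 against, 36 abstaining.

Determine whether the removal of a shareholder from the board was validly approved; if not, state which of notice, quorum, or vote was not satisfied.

Invalid — vote requirement not satisfied.

Notice: 15 days given; 10 required. Satisfied.
Quorum: 25% of 1,900 = 475; 475 present. Satisfied.
Vote: requires three-fourths of the votes cast (475 − 36 abstaining = 439); 3/4 of 439 = 329.25, rounded up to 330, so 330 needed; 311 in favor. Not satisfied.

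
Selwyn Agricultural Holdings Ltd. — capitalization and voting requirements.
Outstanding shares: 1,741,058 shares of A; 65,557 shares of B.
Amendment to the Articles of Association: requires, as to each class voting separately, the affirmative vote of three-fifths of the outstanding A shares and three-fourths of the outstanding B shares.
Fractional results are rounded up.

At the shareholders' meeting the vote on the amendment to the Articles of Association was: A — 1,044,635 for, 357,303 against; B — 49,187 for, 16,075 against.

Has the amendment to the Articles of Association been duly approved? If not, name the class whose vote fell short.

Approved — every class gave the required vote.

A: 3/5 of 1741058 = 1044634.80, rounded up to 1044635; 1,044,635 required, 1,044,635 in favor — approved.
B: 3/4 of 65557 = 49167.75, rounded up to 49168; 49,168 required, 49,187 in favor — approved.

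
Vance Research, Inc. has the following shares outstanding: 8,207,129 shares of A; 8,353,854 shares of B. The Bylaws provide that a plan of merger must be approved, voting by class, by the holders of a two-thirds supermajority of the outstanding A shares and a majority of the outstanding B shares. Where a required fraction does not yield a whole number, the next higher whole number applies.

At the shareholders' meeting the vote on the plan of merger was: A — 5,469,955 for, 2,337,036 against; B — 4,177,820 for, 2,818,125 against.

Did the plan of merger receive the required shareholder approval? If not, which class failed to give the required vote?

A: 2/3 of 8207129 = 5471419.33, rounded up to 5471420; 5,471,420 required, 5,469,955 in favor — not approved.
B: a majority of 8353854 is 4176928; 4,176,928 required, 4,177,820 in favor — approved.

Not approved — the A shares did not give the required vote.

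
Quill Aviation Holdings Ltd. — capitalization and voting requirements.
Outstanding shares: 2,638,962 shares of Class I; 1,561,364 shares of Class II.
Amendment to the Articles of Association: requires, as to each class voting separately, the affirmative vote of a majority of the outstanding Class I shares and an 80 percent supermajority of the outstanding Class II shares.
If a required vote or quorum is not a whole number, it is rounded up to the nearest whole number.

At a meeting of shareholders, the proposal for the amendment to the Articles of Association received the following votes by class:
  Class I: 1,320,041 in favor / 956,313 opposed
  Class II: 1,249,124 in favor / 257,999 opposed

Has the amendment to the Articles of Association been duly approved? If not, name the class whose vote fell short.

Approved — every class gave the required vote.

Class I: a majority of 2638962 is 1319482; 1,319,482 required, 1,320,041 in favor — approved.
Class II: 4/5 of 1561364 = 1249091.20, rounded up to 1249092; 1,249,092 required, 1,249,124 in favor — approved.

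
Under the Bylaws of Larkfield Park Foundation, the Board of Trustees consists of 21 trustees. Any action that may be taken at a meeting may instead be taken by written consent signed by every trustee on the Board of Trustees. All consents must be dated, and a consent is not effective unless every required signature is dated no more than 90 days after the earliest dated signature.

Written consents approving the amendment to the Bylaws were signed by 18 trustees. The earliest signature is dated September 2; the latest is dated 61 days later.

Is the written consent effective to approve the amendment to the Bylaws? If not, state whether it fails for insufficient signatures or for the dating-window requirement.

Signatures required: every one of 21 — unanimous means all 21, so 21 needed; 18 signed. Insufficient.
Dating window: the latest signature is 61 days after the earliest; the limit is 90 days. Within the window.

Not effective — insufficient signatures.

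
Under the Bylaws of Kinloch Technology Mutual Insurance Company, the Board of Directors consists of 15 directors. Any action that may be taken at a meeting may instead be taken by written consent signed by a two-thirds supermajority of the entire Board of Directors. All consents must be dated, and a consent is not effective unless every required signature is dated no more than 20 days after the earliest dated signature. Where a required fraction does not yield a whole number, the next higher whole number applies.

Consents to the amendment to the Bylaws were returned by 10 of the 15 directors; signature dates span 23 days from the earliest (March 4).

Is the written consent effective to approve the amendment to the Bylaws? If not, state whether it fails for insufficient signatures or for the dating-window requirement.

Not effective — dating-window requirement not satisfied.

Signatures required: a two-thirds supermajority of 15 — 2/3 of 15 = 10, so 10 needed; 10 signed. Sufficient.
Dating window: the latest signature is 23 days after the earliest; the limit is 20 days. Outside the window.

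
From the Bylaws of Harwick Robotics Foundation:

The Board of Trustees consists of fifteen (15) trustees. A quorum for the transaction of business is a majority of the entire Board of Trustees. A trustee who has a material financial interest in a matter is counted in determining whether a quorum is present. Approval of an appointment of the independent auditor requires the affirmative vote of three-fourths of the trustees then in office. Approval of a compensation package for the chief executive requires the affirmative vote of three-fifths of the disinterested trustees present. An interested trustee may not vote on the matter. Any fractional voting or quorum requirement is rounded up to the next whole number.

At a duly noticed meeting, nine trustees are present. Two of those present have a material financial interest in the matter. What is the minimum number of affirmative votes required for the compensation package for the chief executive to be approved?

The compensation package for the chief executive requires three-fifths of the disinterested trustees present (9 − 2 = 7).
3/5 of 7 = 4.20, rounded up to 5.

5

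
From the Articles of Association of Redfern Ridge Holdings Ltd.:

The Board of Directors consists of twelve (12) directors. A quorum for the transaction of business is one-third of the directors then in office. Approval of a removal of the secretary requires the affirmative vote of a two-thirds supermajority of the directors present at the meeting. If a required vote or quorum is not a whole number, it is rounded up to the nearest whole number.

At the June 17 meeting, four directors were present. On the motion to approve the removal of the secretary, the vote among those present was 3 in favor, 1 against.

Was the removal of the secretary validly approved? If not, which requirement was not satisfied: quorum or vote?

Quorum: 4 present; quorum is 4. Satisfied.
Vote: the removal of the secretary requires two-thirds of the directors present (4). 2/3 of 4 = 2.67, rounded up to 3, so 3 affirmative votes are needed; 3 voted in favor. Satisfied.

Valid — all requirements satisfied.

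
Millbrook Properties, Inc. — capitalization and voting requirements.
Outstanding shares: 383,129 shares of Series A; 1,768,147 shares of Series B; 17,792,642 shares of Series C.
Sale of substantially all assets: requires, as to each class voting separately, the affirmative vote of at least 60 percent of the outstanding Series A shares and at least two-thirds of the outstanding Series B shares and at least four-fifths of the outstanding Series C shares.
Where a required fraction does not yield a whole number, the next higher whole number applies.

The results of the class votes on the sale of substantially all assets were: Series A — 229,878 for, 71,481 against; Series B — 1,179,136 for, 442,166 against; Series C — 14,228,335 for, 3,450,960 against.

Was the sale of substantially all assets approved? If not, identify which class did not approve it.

Series A: 3/5 of 383129 = 229877.40, rounded up to 229878; 229,878 required, 229,878 in favor — approved.
Series B: 2/3 of 1768147 = 1178764.67, rounded up to 1178765; 1,178,765 required, 1,179,136 in favor — approved.
Series C: 4/5 of 17792642 = 14234113.60, rounded up to 14234114; 14,234,114 required, 14,228,335 in favor — not approved.

Not approved — the Series C shares did not give the required vote.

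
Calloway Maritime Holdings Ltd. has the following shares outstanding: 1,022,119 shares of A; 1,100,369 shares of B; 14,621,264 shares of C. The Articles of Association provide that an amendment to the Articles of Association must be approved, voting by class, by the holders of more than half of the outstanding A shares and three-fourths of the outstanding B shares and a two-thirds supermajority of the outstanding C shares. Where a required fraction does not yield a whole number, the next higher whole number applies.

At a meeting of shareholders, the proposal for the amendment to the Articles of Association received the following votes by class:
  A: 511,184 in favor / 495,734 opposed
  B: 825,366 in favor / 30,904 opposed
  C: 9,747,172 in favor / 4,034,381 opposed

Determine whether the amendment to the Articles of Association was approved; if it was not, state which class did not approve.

Not approved — the C shares did not give the required vote.

A: a majority of 1022119 is 511060; 511,060 required, 511,184 in favor — approved.
B: 3/4 of 1100369 = 825276.75, rounded up to 825277; 825,277 required, 825,366 in favor — approved.
C: 2/3 of 14621264 = 9747509.33, rounded up to 9747510; 9,747,510 required, 9,747,172 in favor — not approved.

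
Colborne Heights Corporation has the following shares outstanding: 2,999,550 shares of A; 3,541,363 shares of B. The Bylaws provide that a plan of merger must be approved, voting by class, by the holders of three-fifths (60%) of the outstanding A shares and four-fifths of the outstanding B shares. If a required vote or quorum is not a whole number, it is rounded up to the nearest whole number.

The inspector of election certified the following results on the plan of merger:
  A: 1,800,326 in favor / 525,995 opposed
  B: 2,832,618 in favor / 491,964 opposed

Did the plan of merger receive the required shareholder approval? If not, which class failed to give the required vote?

Not approved — the B shares did not give the required vote.

A: 3/5 of 2999550 = 1799730; 1,799,730 required, 1,800,326 in favor — approved.
B: 4/5 of 3541363 = 2833090.40, rounded up to 2833091; 2,833,091 required, 2,832,618 in favor — not approved.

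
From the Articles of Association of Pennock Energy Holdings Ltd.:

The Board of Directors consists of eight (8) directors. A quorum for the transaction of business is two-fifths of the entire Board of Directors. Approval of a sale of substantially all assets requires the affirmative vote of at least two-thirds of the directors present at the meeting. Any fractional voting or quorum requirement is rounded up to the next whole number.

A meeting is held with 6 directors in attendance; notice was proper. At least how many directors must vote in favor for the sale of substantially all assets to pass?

4

The sale of substantially all assets requires two-thirds of the directors present (6).
2/3 of 6 = 4.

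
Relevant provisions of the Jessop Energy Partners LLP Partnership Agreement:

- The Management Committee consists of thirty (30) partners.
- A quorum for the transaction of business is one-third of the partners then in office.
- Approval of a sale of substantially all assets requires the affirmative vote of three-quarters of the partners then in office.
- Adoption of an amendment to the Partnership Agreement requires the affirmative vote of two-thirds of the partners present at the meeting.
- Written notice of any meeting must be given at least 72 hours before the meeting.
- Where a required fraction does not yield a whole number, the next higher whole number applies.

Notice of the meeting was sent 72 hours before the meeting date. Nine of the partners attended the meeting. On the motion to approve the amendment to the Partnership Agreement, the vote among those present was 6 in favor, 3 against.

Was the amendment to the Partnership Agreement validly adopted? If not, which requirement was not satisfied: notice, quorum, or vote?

Notice: 72 hours given; 72 required (72 ≥ 72). Satisfied.
Quorum: 9 present; quorum is 10. Not satisfied.
Vote: the amendment to the Partnership Agreement requires two-thirds of the partners present (9). 2/3 of 9 = 6, so 6 affirmative votes are needed; 6 voted in favor. Satisfied. (Moot — without a quorum no business can be validly transacted.)

Invalid — quorum requirement not satisfied.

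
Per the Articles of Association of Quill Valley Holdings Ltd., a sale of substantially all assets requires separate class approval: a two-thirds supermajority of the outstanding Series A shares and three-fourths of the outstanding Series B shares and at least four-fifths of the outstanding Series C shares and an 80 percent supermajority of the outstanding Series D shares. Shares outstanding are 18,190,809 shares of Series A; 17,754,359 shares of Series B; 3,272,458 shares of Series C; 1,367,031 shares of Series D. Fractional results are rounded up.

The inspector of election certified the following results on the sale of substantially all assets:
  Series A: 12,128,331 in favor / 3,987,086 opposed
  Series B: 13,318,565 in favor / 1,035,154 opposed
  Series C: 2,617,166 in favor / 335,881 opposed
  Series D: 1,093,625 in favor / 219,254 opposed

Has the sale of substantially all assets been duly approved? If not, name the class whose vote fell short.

Not approved — the Series C shares did not give the required vote.

Series A: 2/3 of 18190809 = 12127206; 12,127,206 required, 12,128,331 in favor — approved.
Series B: 3/4 of 17754359 = 13315769.25, rounded up to 13315770; 13,315,770 required, 13,318,565 in favor — approved.
Series C: 4/5 of 3272458 = 2617966.40, rounded up to 2617967; 2,617,967 required, 2,617,166 in favor — not approved.
Series D: 4/5 of 1367031 = 1093624.80, rounded up to 1093625; 1,093,625 required, 1,093,625 in favor — approved.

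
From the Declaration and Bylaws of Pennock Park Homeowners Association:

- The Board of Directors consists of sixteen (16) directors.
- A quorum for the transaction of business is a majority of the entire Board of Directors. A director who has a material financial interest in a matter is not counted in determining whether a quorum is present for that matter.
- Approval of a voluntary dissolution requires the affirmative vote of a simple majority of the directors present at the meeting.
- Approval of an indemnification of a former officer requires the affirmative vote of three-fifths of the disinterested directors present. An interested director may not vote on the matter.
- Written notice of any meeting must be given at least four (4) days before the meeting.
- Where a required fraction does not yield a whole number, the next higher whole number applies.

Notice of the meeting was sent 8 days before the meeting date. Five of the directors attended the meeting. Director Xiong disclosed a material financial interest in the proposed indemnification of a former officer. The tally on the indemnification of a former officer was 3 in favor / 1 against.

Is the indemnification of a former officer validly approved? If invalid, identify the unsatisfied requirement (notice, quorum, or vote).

Notice: 8 days given; 4 required (8 ≥ 4). Satisfied.
Quorum: 5 present, but the 1 interested director does not count, leaving 4. Quorum is 9. Not satisfied.
Vote: the indemnification of a former officer requires three-fifths of the disinterested directors present (5 − 1 = 4). 3/5 of 4 = 2.40, rounded up to 3, so 3 affirmative votes are needed; 3 voted in favor. Satisfied. (Moot — without a quorum no business can be validly transacted.)

Invalid — quorum requirement not satisfied.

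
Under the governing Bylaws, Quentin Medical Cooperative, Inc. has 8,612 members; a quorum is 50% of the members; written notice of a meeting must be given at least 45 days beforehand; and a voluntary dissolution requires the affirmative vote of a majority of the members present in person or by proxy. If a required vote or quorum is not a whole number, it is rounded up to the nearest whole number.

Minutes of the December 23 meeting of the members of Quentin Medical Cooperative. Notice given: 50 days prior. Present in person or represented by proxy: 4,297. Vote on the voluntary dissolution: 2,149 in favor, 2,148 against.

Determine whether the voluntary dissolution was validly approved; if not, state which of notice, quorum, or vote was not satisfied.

Notice: 50 days given; 45 required. Satisfied.
Quorum: 50% of 8,612 = 4,306; 4,297 present. Not satisfied.
Vote: requires a majority of those present (4,297); a majority of 4297 is 2149, so 2,149 needed; 2,149 in favor. Satisfied.

Invalid — quorum requirement not satisfied.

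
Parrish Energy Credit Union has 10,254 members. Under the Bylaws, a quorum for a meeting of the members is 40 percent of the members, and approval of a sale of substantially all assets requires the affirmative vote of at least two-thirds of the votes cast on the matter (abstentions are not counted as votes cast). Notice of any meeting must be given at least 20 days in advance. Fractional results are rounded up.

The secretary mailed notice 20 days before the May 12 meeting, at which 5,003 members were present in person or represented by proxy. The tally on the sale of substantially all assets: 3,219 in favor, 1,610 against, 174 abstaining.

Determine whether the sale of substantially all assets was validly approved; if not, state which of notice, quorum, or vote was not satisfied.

Notice: 20 days given; 20 required. Satisfied.
Quorum: 40% of 10,254 = 4,101.60, rounded up to 4,102; 5,003 present. Satisfied.
Vote: requires two-thirds of the votes cast (5,003 − 174 abstaining = 4,829); 2/3 of 4829 = 3219.33, rounded up to 3220, so 3,220 needed; 3,219 in favor. Not satisfied.

Invalid — vote requirement not satisfied.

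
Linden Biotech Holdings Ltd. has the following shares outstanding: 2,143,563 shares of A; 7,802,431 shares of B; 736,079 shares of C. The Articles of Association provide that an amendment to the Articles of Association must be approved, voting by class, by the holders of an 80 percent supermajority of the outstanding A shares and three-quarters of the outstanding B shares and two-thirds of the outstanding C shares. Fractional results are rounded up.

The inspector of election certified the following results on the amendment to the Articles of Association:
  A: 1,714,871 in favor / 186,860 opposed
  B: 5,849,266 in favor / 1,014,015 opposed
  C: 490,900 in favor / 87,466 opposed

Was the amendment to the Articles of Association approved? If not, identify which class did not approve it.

A: 4/5 of 2143563 = 1714850.40, rounded up to 1714851; 1,714,851 required, 1,714,871 in favor — approved.
B: 3/4 of 7802431 = 5851823.25, rounded up to 5851824; 5,851,824 required, 5,849,266 in favor — not approved.
C: 2/3 of 736079 = 490719.33, rounded up to 490720; 490,720 required, 490,900 in favor — approved.

Not approved — the B shares did not give the required vote.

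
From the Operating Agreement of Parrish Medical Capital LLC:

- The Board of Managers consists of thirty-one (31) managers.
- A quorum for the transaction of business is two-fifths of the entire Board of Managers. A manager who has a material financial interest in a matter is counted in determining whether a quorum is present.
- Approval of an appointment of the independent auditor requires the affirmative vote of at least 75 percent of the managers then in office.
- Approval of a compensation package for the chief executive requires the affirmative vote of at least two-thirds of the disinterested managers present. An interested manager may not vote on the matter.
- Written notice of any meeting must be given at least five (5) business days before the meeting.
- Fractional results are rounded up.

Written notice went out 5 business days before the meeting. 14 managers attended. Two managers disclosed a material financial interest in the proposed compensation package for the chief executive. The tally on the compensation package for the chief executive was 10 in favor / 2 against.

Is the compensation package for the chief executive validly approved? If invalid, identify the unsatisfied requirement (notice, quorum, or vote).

Notice: 5 business days given; 5 required (5 ≥ 5). Satisfied.
Quorum: 14 present (interested managers count toward quorum); quorum is 13. Satisfied.
Vote: the compensation package for the chief executive requires two-thirds of the disinterested managers present (14 − 2 = 12). 2/3 of 12 = 8, so 8 affirmative votes are needed; 10 voted in favor. Satisfied.

Valid — all requirements satisfied.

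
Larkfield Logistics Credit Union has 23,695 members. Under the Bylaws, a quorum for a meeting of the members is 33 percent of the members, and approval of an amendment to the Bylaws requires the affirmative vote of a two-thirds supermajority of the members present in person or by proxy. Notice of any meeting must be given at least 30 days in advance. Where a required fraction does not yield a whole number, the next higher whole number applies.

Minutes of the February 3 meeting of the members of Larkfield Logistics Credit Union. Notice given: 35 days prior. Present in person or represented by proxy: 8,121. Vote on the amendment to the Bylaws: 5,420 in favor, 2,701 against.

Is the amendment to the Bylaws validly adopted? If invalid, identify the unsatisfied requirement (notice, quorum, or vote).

Notice: 35 days given; 30 required. Satisfied.
Quorum: 33% of 23,695 = 7,819.35, rounded up to 7,820; 8,121 present. Satisfied.
Vote: requires two-thirds of those present (8,121); 2/3 of 8121 = 5414, so 5,414 needed; 5,420 in favor. Satisfied.

Valid — all requirements satisfied.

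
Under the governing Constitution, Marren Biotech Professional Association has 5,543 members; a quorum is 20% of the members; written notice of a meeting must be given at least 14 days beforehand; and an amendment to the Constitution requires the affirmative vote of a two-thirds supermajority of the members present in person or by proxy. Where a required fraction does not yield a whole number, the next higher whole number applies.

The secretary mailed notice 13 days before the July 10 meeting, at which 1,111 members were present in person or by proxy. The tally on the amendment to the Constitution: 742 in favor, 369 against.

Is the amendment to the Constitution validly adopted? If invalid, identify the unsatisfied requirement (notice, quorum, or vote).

Invalid — notice requirement not satisfied.

Notice: 13 days given; 14 required. Not satisfied.
Quorum: 20% of 5,543 = 1,108.60, rounded up to 1,109; 1,111 present. Satisfied.
Vote: requires two-thirds of those present (1,111); 2/3 of 1111 = 740.67, rounded up to 741, so 741 needed; 742 in favor. Satisfied.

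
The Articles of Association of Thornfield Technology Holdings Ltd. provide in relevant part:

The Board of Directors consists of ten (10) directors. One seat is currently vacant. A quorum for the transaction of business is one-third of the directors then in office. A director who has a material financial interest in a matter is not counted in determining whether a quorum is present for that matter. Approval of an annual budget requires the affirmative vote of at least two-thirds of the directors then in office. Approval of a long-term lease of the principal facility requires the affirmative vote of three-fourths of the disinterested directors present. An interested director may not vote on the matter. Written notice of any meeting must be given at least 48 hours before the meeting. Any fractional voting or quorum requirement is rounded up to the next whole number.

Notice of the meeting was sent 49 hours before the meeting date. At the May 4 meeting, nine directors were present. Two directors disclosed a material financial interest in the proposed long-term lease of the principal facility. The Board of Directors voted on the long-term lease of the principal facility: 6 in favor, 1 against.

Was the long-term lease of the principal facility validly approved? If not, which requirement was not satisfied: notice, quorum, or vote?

Valid — all requirements satisfied.

Notice: 49 hours given; 48 required (49 ≥ 48). Satisfied.
Quorum: 9 present, but the 2 interested directors do not count, leaving 7. Quorum is 3. Satisfied.
Vote: the long-term lease of the principal facility requires three-fourths of the disinterested directors present (9 − 2 = 7). 3/4 of 7 = 5.25, rounded up to 6, so 6 affirmative votes are needed; 6 voted in favor. Satisfied.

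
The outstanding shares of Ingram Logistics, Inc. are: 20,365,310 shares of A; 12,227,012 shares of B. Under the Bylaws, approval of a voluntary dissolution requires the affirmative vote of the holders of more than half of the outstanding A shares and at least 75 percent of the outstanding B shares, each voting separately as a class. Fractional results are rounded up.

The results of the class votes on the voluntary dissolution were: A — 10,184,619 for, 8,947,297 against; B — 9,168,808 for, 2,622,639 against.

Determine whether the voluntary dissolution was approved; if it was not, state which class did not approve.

A: a majority of 20365310 is 10182656; 10,182,656 required, 10,184,619 in favor — approved.
B: 3/4 of 12227012 = 9170259; 9,170,259 required, 9,168,808 in favor — not approved.

Not approved — the B shares did not give the required vote.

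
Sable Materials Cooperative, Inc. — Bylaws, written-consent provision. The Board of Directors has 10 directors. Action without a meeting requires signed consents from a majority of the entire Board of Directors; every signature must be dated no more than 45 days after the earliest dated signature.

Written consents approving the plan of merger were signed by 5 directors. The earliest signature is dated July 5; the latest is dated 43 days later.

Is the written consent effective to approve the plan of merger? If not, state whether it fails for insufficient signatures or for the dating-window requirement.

Not effective — insufficient signatures.

Signatures required: a majority of 10 — a majority of 10 is 6, so 6 needed; 5 signed. Insufficient.
Dating window: the latest signature is 43 days after the earliest; the limit is 45 days. Within the window.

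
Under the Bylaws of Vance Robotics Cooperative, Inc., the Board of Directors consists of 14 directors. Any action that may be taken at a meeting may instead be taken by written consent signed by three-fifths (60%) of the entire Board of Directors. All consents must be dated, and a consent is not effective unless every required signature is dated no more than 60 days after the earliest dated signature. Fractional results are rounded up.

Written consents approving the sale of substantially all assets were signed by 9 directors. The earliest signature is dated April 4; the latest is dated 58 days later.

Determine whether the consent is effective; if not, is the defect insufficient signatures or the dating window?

Effective — both the signature and dating-window requirements are satisfied.

Signatures required: three-fifths (60%) of 14 — 3/5 of 14 = 8.40, rounded up to 9, so 9 needed; 9 signed. Sufficient.
Dating window: the latest signature is 58 days after the earliest; the limit is 60 days. Within the window.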